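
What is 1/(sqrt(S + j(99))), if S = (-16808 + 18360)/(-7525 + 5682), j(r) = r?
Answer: sqrt(35435)/1865 ≈ 0.10093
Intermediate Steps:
S = -16/19 (S = 1552/(-1843) = 1552*(-1/1843) = -16/19 ≈ -0.84210)
1/(sqrt(S + j(99))) = 1/(sqrt(-16/19 + 99)) = 1/(sqrt(1865/19)) = 1/(sqrt(35435)/19) = sqrt(35435)/1865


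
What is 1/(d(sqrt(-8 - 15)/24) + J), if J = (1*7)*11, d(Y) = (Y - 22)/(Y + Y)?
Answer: -46*I/(-3565*I + 528*sqrt(23)) ≈ 0.0085763 - 0.0060917*I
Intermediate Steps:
d(Y) = (-22 + Y)/(2*Y) (d(Y) = (-22 + Y)/((2*Y)) = (-22 + Y)*(1/(2*Y)) = (-22 + Y)/(2*Y))
J = 77 (J = 7*11 = 77)
1/(d(sqrt(-8 - 15)/24) + J) = 1/((-22 + sqrt(-8 - 15)/24)/(2*((sqrt(-8 - 15)/24))) + 77) = 1/((-22 + sqrt(-23)*(1/24))/(2*((sqrt(-23)*(1/24)))) + 77) = 1/((-22 + (I*sqrt(23))*(1/24))/(2*(((I*sqrt(23))*(1/24)))) + 77) = 1/((-22 + I*sqrt(23)/24)/(2*((I*sqrt(23)/24))) + 77) = 1/((-24*I*sqrt(23)/23)*(-22 + I*sqrt(23)/24)/2 + 77) = 1/(-12*I*sqrt(23)*(-22 + I*sqrt(23)/24)/23 + 77) = 1/(77 - 12*I*sqrt(23)*(-22 + I*sqrt(23)/24)/23)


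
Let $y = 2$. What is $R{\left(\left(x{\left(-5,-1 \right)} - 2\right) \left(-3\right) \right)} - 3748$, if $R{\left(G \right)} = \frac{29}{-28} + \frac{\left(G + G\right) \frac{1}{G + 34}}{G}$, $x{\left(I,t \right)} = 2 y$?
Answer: $- \frac{104971}{28} \approx -3749.0$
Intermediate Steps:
$x{\left(I,t \right)} = 4$ ($x{\left(I,t \right)} = 2 \cdot 2 = 4$)
$R{\left(G \right)} = - \frac{29}{28} + \frac{2}{34 + G}$ ($R{\left(G \right)} = 29 \left(- \frac{1}{28}\right) + \frac{2 G \frac{1}{34 + G}}{G} = - \frac{29}{28} + \frac{2 G \frac{1}{34 + G}}{G} = - \frac{29}{28} + \frac{2}{34 + G}$)
$R{\left(\left(x{\left(-5,-1 \right)} - 2\right) \left(-3\right) \right)} - 3748 = \frac{-930 - 29 \left(4 - 2\right) \left(-3\right)}{28 \left(34 + \left(4 - 2\right) \left(-3\right)\right)} - 3748 = \frac{-930 - 29 \cdot 2 \left(-3\right)}{28 \left(34 + 2 \left(-3\right)\right)} - 3748 = \frac{-930 - -174}{28 \left(34 - 6\right)} - 3748 = \frac{-930 + 174}{28 \cdot 28} - 3748 = \frac{1}{28} \cdot \frac{1}{28} \left(-756\right) - 3748 = - \frac{27}{28} - 3748 = - \frac{104971}{28}$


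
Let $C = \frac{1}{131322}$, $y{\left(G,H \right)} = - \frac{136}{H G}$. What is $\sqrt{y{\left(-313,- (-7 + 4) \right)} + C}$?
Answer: $\frac{\sqrt{244714554942522}}{41103786} \approx 0.38058$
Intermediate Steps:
$y{\left(G,H \right)} = - \frac{136}{G H}$
$C = \frac{1}{131322} \approx 7.6149 \cdot 10^{-6}$
$\sqrt{y{\left(-313,- (-7 + 4) \right)} + C} = \sqrt{- \frac{136}{\left(-313\right) \left(- (-7 + 4)\right)} + \frac{1}{131322}} = \sqrt{\left(-136\right) \left(- \frac{1}{313}\right) \frac{1}{\left(-1\right) \left(-3\right)} + \frac{1}{131322}} = \sqrt{\left(-136\right) \left(- \frac{1}{313}\right) \frac{1}{3} + \frac{1}{131322}} = \sqrt{\frac{136}{939} + \frac{1}{131322}} = \sqrt{\frac{5953577}{41103786}} = \frac{\sqrt{244714554942522}}{41103786}$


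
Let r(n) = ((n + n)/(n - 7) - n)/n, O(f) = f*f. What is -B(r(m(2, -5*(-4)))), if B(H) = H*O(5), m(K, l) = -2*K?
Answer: 325/11 ≈ 29.545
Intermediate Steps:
O(f) = f**2
r(n) = (-n + 2*n/(-7 + n))/n (r(n) = ((2*n)/(-7 + n) - n)/n = (2*n/(-7 + n) - n)/n = (-n + 2*n/(-7 + n))/n)
B(H) = 25*H (B(H) = H*5**2 = H*25 = 25*H)
-B(r(m(2, -5*(-4)))) = -25*(9 - (-2)*2)/(-7 - 2*2) = -25*(9 - 1*(-4))/(-7 - 4) = -25*(9 + 4)/(-11) = -25*(-1/11*13) = -25*(-13)/11 = -1*(-325/11) = 325/11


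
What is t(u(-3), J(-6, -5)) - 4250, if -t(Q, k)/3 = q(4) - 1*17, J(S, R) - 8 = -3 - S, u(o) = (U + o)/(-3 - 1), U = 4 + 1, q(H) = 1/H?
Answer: -16799/4 ≈ -4199.8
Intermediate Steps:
U = 5
u(o) = -5/4 - o/4 (u(o) = (5 + o)/(-3 - 1) = (5 + o)/(-4) = (5 + o)*(-¼) = -5/4 - o/4)
J(S, R) = 5 - S (J(S, R) = 8 + (-3 - S) = 5 - S)
t(Q, k) = 201/4 (t(Q, k) = -3*(1/4 - 1*17) = -3*(¼ - 17) = -3*(-67/4) = 201/4)
t(u(-3), J(-6, -5)) - 4250 = 201/4 - 4250 = -16799/4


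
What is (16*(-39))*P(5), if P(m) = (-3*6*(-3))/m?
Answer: -33696/5 ≈ -6739.2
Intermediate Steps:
P(m) = 54/m (P(m) = (-18*(-3))/m = 54/m)
(16*(-39))*P(5) = (16*(-39))*(54/5) = -33696/5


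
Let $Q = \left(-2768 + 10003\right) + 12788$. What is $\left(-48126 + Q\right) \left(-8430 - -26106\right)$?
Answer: $-496748628$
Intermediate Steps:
$Q = 20023$ ($Q = 7235 + 12788 = 20023$)
$\left(-48126 + Q\right) \left(-8430 - -26106\right) = \left(-48126 + 20023\right) \left(-8430 - -26106\right) = - 28103 \left(-8430 + 26106\right) = \left(-28103\right) 17676 = -496748628$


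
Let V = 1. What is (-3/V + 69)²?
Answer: 4356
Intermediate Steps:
(-3/V + 69)² = (-3/1 + 69)² = (-3 + 69)² = 66² = 4356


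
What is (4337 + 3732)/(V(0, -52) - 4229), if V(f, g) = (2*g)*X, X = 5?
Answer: -8069/4749 ≈ -1.6991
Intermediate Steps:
V(f, g) = 10*g (V(f, g) = (2*g)*5 = 10*g)
(4337 + 3732)/(V(0, -52) - 4229) = (4337 + 3732)/(10*(-52) - 4229) = 8069/(-520 - 4229) = 8069/(-4749) = 8069*(-1/4749) = -8069/4749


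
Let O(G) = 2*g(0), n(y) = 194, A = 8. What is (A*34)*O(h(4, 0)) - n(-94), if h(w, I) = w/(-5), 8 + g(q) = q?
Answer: -4546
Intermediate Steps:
g(q) = -8 + q
h(w, I) = -w/5 (h(w, I) = w*(-⅕) = -w/5)
O(G) = -16 (O(G) = 2*(-8 + 0) = 2*(-8) = -16)
(A*34)*O(h(4, 0)) - n(-94) = (8*34)*(-16) - 1*194 = 272*(-16) - 194 = -4352 - 194 = -4546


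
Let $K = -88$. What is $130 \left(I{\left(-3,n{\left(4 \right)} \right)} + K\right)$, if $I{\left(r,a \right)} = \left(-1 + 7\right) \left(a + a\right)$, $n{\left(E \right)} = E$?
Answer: $-5200$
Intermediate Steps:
$I{\left(r,a \right)} = 12 a$ ($I{\left(r,a \right)} = 6 \cdot 2 a = 12 a$)
$130 \left(I{\left(-3,n{\left(4 \right)} \right)} + K\right) = 130 \left(12 \cdot 4 - 88\right) = 130 \left(48 - 88\right) = 130 \left(-40\right) = -5200$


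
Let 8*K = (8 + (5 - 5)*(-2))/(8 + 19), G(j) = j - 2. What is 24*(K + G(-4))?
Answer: -1288/9 ≈ -143.11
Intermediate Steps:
G(j) = -2 + j
K = 1/27 (K = ((8 + (5 - 5)*(-2))/(8 + 19))/8 = ((8 + 0*(-2))/27)/8 = ((8 + 0)*(1/27))/8 = (8*(1/27))/8 = (⅛)*(8/27) = 1/27 ≈ 0.037037)
24*(K + G(-4)) = 24*(1/27 + (-2 - 4)) = 24*(1/27 - 6) = 24*(-161/27) = -1288/9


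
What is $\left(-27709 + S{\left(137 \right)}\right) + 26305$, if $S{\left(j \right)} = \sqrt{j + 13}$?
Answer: $-1404 + 5 \sqrt{6} \approx -1391.8$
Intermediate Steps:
$S{\left(j \right)} = \sqrt{13 + j}$
$\left(-27709 + S{\left(137 \right)}\right) + 26305 = \left(-27709 + \sqrt{13 + 137}\right) + 26305 = \left(-27709 + \sqrt{150}\right) + 26305 = \left(-27709 + 5 \sqrt{6}\right) + 26305 = -1404 + 5 \sqrt{6}$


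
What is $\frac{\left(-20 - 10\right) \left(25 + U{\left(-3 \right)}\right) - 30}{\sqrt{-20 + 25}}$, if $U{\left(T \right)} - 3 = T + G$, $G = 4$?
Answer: $- 180 \sqrt{5} \approx -402.49$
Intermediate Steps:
$U{\left(T \right)} = 7 + T$ ($U{\left(T \right)} = 3 + \left(T + 4\right) = 3 + \left(4 + T\right) = 7 + T$)
$\frac{\left(-20 - 10\right) \left(25 + U{\left(-3 \right)}\right) - 30}{\sqrt{-20 + 25}} = \frac{\left(-20 - 10\right) \left(25 + \left(7 - 3\right)\right) - 30}{\sqrt{-20 + 25}} = \frac{- 30 \left(25 + 4\right) - 30}{\sqrt{5}} = \frac{\sqrt{5}}{5} \left(\left(-30\right) 29 - 30\right) = \frac{\sqrt{5}}{5} \left(-870 - 30\right) = \frac{\sqrt{5}}{5} \left(-900\right) = - 180 \sqrt{5}$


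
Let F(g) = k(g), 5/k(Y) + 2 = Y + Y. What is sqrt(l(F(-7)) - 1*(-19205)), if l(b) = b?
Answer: 5*sqrt(12291)/4 ≈ 138.58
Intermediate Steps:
k(Y) = 5/(-2 + 2*Y) (k(Y) = 5/(-2 + (Y + Y)) = 5/(-2 + 2*Y))
F(g) = 5/(2*(-1 + g))
sqrt(l(F(-7)) - 1*(-19205)) = sqrt(5/(2*(-1 - 7)) - 1*(-19205)) = sqrt((5/2)/(-8) + 19205) = sqrt((5/2)*(-1/8) + 19205) = sqrt(-5/16 + 19205) = sqrt(307275/16) = 5*sqrt(12291)/4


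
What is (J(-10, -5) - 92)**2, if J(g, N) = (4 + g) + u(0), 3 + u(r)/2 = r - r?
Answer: 10816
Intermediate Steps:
u(r) = -6 (u(r) = -6 + 2*(r - r) = -6 + 2*0 = -6 + 0 = -6)
J(g, N) = -2 + g (J(g, N) = (4 + g) - 6 = -2 + g)
(J(-10, -5) - 92)**2 = ((-2 - 10) - 92)**2 = (-12 - 92)**2 = (-104)**2 = 10816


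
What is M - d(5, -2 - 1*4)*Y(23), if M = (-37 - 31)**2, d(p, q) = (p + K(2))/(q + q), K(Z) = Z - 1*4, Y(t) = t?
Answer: 18519/4 ≈ 4629.8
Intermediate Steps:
K(Z) = -4 + Z (K(Z) = Z - 4 = -4 + Z)
d(p, q) = (-2 + p)/(2*q) (d(p, q) = (p + (-4 + 2))/(q + q) = (p - 2)/((2*q)) = (-2 + p)*(1/(2*q)) = (-2 + p)/(2*q))
M = 4624 (M = (-68)**2 = 4624)
M - d(5, -2 - 1*4)*Y(23) = 4624 - (-2 + 5)/(2*(-2 - 1*4))*23 = 4624 - (1/2)*3/(-2 - 4)*23 = 4624 - (1/2)*3/(-6)*23 = 4624 - (1/2)*(-1/6)*3*23 = 4624 - (-1)*23/4 = 4624 - 1*(-23/4) = 4624 + 23/4 = 18519/4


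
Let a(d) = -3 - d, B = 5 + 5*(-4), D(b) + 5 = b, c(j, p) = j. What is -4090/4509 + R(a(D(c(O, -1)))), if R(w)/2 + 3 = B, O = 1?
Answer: -166414/4509 ≈ -36.907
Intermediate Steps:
D(b) = -5 + b
B = -15 (B = 5 - 20 = -15)
R(w) = -36 (R(w) = -6 + 2*(-15) = -6 - 30 = -36)
-4090/4509 + R(a(D(c(O, -1)))) = -4090/4509 - 36 = -166414/4509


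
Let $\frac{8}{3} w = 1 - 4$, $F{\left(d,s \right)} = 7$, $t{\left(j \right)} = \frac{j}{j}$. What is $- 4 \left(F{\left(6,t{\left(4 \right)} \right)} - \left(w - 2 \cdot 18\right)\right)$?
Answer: $- \frac{353}{2} \approx -176.5$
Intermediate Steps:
$t{\left(j \right)} = 1$
$w = - \frac{9}{8}$ ($w = \frac{3 \left(1 - 4\right)}{8} = \frac{3}{8} \left(-3\right) = - \frac{9}{8} \approx -1.125$)
$- 4 \left(F{\left(6,t{\left(4 \right)} \right)} - \left(w - 2 \cdot 18\right)\right) = - 4 \left(7 - \left(- \frac{9}{8} - 2 \cdot 18\right)\right) = - 4 \left(7 - \left(- \frac{9}{8} - 36\right)\right) = - 4 \left(7 - - \frac{297}{8}\right) = - 4 \left(7 + \frac{297}{8}\right) = \left(-4\right) \frac{353}{8} = - \frac{353}{2}$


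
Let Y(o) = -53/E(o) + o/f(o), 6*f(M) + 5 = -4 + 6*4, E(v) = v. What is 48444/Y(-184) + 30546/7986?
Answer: -58977274203/89771957 ≈ -656.97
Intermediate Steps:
f(M) = 5/2 (f(M) = -⅚ + (-4 + 6*4)/6 = -⅚ + (-4 + 24)/6 = -⅚ + (⅙)*20 = -⅚ + 10/3 = 5/2)
Y(o) = -53/o + 2*o/5 (Y(o) = -53/o + o/(5/2) = -53/o + o*(⅖) = -53/o + 2*o/5)
48444/Y(-184) + 30546/7986 = 48444/(-53/(-184) + (⅖)*(-184)) + 30546/7986 = 48444/(-53*(-1/184) - 368/5) + 30546*(1/7986) = 48444/(53/184 - 368/5) + 5091/1331 = 48444/(-67447/920) + 5091/1331 = 48444*(-920/67447) + 5091/1331 = -44568480/67447 + 5091/1331 = -58977274203/89771957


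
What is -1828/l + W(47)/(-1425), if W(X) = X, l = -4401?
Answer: 799351/2090475 ≈ 0.38238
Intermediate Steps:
-1828/l + W(47)/(-1425) = -1828/(-4401) + 47/(-1425) = -1828*(-1/4401) + 47*(-1/1425) = 1828/4401 - 47/1425 = 799351/2090475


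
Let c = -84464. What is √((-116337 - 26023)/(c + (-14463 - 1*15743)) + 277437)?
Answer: √36480933940105/11467 ≈ 526.72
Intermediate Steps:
√((-116337 - 26023)/(c + (-14463 - 1*15743)) + 277437) = √((-116337 - 26023)/(-84464 + (-14463 - 1*15743)) + 277437) = √(-142360/(-84464 + (-14463 - 15743)) + 277437) = √(-142360/(-84464 - 30206) + 277437) = √(-142360/(-114670) + 277437) = √(-142360*(-1/114670) + 277437) = √(14236/11467 + 277437) = √(3181384315/11467) = √36480933940105/11467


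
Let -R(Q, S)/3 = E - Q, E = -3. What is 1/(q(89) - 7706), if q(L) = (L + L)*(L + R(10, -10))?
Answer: 1/15078 ≈ 6.6322e-5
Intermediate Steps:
R(Q, S) = 9 + 3*Q (R(Q, S) = -3*(-3 - Q) = 9 + 3*Q)
q(L) = 2*L*(39 + L) (q(L) = (L + L)*(L + (9 + 3*10)) = (2*L)*(L + (9 + 30)) = (2*L)*(L + 39) = (2*L)*(39 + L) = 2*L*(39 + L))
1/(q(89) - 7706) = 1/(2*89*(39 + 89) - 7706) = 1/(2*89*128 - 7706) = 1/(22784 - 7706) = 1/15078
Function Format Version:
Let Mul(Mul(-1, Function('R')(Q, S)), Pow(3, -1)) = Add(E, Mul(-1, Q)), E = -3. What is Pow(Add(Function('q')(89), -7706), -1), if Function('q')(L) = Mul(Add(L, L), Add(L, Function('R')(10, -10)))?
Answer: Rational(1, 15078) ≈ 6.6322e-5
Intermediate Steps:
Function('R')(Q, S) = Add(9, Mul(3, Q)) (Function('R')(Q, S) = Mul(-3, Add(-3, Mul(-1, Q))) = Add(9, Mul(3, Q)))
Function('q')(L) = Mul(2, L, Add(39, L)) (Function('q')(L) = Mul(Add(L, L), Add(L, Add(9, Mul(3, 10)))) = Mul(Mul(2, L), Add(L, Add(9, 30))) = Mul(Mul(2, L), Add(L, 39)) = Mul(Mul(2, L), Add(39, L)) = Mul(2, L, Add(39, L)))
Pow(Add(Function('q')(89), -7706), -1) = Pow(Add(Mul(2, 89, Add(39, 89)), -7706), -1) = Pow(Add(Mul(2, 89, 128), -7706), -1) = Pow(Add(22784, -7706), -1) = Pow(15078, -1) = Rational(1, 15078)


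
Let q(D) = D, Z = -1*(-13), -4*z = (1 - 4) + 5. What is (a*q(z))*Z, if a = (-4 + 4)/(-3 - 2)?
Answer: 0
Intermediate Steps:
z = -½ (z = -((1 - 4) + 5)/4 = -(-3 + 5)/4 = -¼*2 = -½ ≈ -0.50000)
Z = 13
a = 0 (a = 0/(-5) = 0*(-⅕) = 0)
(a*q(z))*Z = (0*(-½))*13 = 0*13 = 0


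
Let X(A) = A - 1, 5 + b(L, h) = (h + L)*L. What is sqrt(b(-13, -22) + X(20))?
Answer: sqrt(469) ≈ 21.656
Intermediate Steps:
b(L, h) = -5 + L*(L + h) (b(L, h) = -5 + (h + L)*L = -5 + (L + h)*L = -5 + L*(L + h))
X(A) = -1 + A
sqrt(b(-13, -22) + X(20)) = sqrt((-5 + (-13)**2 - 13*(-22)) + (-1 + 20)) = sqrt((-5 + 169 + 286) + 19) = sqrt(450 + 19) = sqrt(469)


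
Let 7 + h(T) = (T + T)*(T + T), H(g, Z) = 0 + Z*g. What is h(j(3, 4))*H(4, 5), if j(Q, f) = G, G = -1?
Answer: -60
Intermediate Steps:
j(Q, f) = -1
H(g, Z) = Z*g
h(T) = -7 + 4*T² (h(T) = -7 + (T + T)*(T + T) = -7 + (2*T)*(2*T) = -7 + 4*T²)
h(j(3, 4))*H(4, 5) = (-7 + 4*(-1)²)*(5*4) = (-7 + 4*1)*20 = (-7 + 4)*20 = -3*20 = -60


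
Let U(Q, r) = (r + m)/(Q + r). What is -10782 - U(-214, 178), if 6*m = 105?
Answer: -775913/72 ≈ -10777.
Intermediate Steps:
m = 35/2 (m = (1/6)*105 = 35/2 ≈ 17.500)
U(Q, r) = (35/2 + r)/(Q + r) (U(Q, r) = (r + 35/2)/(Q + r) = (35/2 + r)/(Q + r))
-10782 - U(-214, 178) = -10782 - (35/2 + 178)/(-214 + 178) = -10782 - 391/((-36)*2) = -10782 - (-1)*391/(36*2) = -10782 - 1*(-391/72) = -10782 + 391/72 = -775913/72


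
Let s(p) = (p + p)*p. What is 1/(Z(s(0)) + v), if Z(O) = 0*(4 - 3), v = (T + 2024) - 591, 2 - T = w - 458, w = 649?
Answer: 1/1244 ≈ 0.00080386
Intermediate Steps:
T = -189 (T = 2 - (649 - 458) = 2 - 1*191 = 2 - 191 = -189)
s(p) = 2*p² (s(p) = (2*p)*p = 2*p²)
v = 1244 (v = (-189 + 2024) - 591 = 1835 - 591 = 1244)
Z(O) = 0 (Z(O) = 0*1 = 0)
1/(Z(s(0)) + v) = 1/(0 + 1244) = 1/1244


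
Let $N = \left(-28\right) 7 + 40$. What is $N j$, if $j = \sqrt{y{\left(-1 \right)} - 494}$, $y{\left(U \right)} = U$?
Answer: $- 468 i \sqrt{55} \approx - 3470.8 i$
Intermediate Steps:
$N = -156$ ($N = -196 + 40 = -156$)
$j = 3 i \sqrt{55}$ ($j = \sqrt{-1 - 494} = \sqrt{-495} = 3 i \sqrt{55} \approx 22.249 i$)
$N j = - 156 \cdot 3 i \sqrt{55} = - 468 i \sqrt{55}$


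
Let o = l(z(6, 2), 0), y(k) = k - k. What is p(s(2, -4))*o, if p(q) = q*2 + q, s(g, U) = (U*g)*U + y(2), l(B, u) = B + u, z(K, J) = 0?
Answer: 0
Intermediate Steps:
y(k) = 0
s(g, U) = g*U² (s(g, U) = (U*g)*U + 0 = g*U² + 0 = g*U²)
p(q) = 3*q (p(q) = 2*q + q = 3*q)
o = 0 (o = 0 + 0 = 0)
p(s(2, -4))*o = (3*(2*(-4)²))*0 = (3*(2*16))*0 = (3*32)*0 = 96*0 = 0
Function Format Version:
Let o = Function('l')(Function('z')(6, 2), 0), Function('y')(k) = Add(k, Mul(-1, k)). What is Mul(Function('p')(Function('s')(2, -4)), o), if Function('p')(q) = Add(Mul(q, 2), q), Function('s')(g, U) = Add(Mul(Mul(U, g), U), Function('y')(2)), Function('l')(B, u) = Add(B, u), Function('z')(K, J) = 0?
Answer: 0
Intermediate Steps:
Function('y')(k) = 0
Function('s')(g, U) = Mul(g, Pow(U, 2)) (Function('s')(g, U) = Add(Mul(Mul(U, g), U), 0) = Add(Mul(g, Pow(U, 2)), 0) = Mul(g, Pow(U, 2)))
Function('p')(q) = Mul(3, q) (Function('p')(q) = Add(Mul(2, q), q) = Mul(3, q))
o = 0 (o = Add(0, 0) = 0)
Mul(Function('p')(Function('s')(2, -4)), o) = Mul(Mul(3, Mul(2, Pow(-4, 2))), 0) = Mul(Mul(3, Mul(2, 16)), 0) = Mul(Mul(3, 32), 0) = Mul(96, 0) = 0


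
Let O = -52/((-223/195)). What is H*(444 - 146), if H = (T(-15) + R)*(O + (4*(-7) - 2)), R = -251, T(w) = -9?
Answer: -267306000/223 ≈ -1.1987e+6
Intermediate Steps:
O = 10140/223 (O = -52/((-223*1/195)) = -52/(-223/195) = -52*(-195/223) = 10140/223 ≈ 45.471)
H = -897000/223 (H = (-9 - 251)*(10140/223 + (4*(-7) - 2)) = -260*(10140/223 + (-28 - 2)) = -260*(10140/223 - 30) = -260*3450/223 = -897000/223 ≈ -4022.4)
H*(444 - 146) = -897000*(444 - 146)/223 = -897000/223*298 = -267306000/223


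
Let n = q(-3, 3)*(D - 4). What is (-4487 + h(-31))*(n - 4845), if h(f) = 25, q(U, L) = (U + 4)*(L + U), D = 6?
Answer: 21618390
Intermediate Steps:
q(U, L) = (4 + U)*(L + U)
n = 0 (n = ((-3)² + 4*3 + 4*(-3) + 3*(-3))*(6 - 4) = (9 + 12 - 12 - 9)*2 = 0*2 = 0)
(-4487 + h(-31))*(n - 4845) = (-4487 + 25)*(0 - 4845) = -4462*(-4845) = 21618390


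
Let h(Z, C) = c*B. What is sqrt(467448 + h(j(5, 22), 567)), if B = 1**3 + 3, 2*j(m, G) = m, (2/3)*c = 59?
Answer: 3*sqrt(51978) ≈ 683.96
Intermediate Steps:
c = 177/2 (c = (3/2)*59 = 177/2 ≈ 88.500)
j(m, G) = m/2
B = 4 (B = 1 + 3 = 4)
h(Z, C) = 354 (h(Z, C) = (177/2)*4 = 354)
sqrt(467448 + h(j(5, 22), 567)) = sqrt(467448 + 354) = sqrt(467802) = 3*sqrt(51978)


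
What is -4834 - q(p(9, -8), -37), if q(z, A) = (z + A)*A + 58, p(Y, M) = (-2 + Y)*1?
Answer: -6002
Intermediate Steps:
p(Y, M) = -2 + Y
q(z, A) = 58 + A*(A + z) (q(z, A) = (A + z)*A + 58 = A*(A + z) + 58 = 58 + A*(A + z))
-4834 - q(p(9, -8), -37) = -4834 - (58 + (-37)**2 - 37*(-2 + 9)) = -4834 - (58 + 1369 - 37*7) = -4834 - (58 + 1369 - 259) = -4834 - 1*1168 = -4834 - 1168 = -6002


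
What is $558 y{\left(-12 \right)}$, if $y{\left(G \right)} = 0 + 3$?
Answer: $1674$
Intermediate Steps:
$y{\left(G \right)} = 3$
$558 y{\left(-12 \right)} = 558 \cdot 3 = 1674$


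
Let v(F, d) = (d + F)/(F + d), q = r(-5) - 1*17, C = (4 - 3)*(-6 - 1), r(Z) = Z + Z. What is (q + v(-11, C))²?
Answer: 676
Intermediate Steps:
r(Z) = 2*Z
C = -7 (C = 1*(-7) = -7)
q = -27 (q = 2*(-5) - 1*17 = -10 - 17 = -27)
v(F, d) = 1 (v(F, d) = (F + d)/(F + d) = 1)
(q + v(-11, C))² = (-27 + 1)² = (-26)² = 676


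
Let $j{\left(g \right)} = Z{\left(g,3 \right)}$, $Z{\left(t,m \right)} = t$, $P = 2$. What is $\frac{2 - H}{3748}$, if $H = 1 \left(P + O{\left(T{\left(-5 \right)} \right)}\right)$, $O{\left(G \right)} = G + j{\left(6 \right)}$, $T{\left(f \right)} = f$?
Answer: $- \frac{1}{3748} \approx -0.00026681$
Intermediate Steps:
$j{\left(g \right)} = g$
$O{\left(G \right)} = 6 + G$ ($O{\left(G \right)} = G + 6 = 6 + G$)
$H = 3$ ($H = 1 \left(2 + \left(6 - 5\right)\right) = 1 \left(2 + 1\right) = 1 \cdot 3 = 3$)
$\frac{2 - H}{3748} = \frac{2 - 3}{3748} = \frac{1}{3748} \left(-1\right) = - \frac{1}{3748}$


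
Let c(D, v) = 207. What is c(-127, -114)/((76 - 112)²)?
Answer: 23/144 ≈ 0.15972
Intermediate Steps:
c(-127, -114)/((76 - 112)²) = 207/((76 - 112)²) = 207/((-36)²) = 207/1296 = 207*(1/1296) = 23/144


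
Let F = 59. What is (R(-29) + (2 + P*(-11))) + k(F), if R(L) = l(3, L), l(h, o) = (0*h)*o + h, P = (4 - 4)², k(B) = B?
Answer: 64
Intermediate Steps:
P = 0 (P = 0² = 0)
l(h, o) = h (l(h, o) = 0*o + h = 0 + h = h)
R(L) = 3
(R(-29) + (2 + P*(-11))) + k(F) = (3 + (2 + 0*(-11))) + 59 = (3 + (2 + 0)) + 59 = (3 + 2) + 59 = 5 + 59 = 64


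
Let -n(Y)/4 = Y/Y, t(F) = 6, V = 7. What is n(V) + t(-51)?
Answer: 2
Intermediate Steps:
n(Y) = -4 (n(Y) = -4*Y/Y = -4*1 = -4)
n(V) + t(-51) = -4 + 6 = 2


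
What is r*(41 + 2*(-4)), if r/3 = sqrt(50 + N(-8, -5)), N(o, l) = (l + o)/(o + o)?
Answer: 99*sqrt(813)/4 ≈ 705.70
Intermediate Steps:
N(o, l) = (l + o)/(2*o) (N(o, l) = (l + o)/((2*o)) = (l + o)*(1/(2*o)) = (l + o)/(2*o))
r = 3*sqrt(813)/4 (r = 3*sqrt(50 + (1/2)*(-5 - 8)/(-8)) = 3*sqrt(50 + (1/2)*(-1/8)*(-13)) = 3*sqrt(50 + 13/16) = 3*sqrt(813/16) = 3*(sqrt(813)/4) = 3*sqrt(813)/4 ≈ 21.385)
r*(41 + 2*(-4)) = (3*sqrt(813)/4)*(41 + 2*(-4)) = (3*sqrt(813)/4)*(41 - 8) = (3*sqrt(813)/4)*33 = 99*sqrt(813)/4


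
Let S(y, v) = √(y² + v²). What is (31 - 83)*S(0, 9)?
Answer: -468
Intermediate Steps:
S(y, v) = √(v² + y²)
(31 - 83)*S(0, 9) = (31 - 83)*√(9² + 0²) = -52*√(81 + 0) = -52*√81 = -52*9 = -468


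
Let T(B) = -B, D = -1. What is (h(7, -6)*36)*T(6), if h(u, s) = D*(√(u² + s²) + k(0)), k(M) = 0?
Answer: 216*√85 ≈ 1991.4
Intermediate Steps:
h(u, s) = -√(s² + u²) (h(u, s) = -(√(u² + s²) + 0) = -(√(s² + u²) + 0) = -√(s² + u²))
(h(7, -6)*36)*T(6) = (-√((-6)² + 7²)*36)*(-1*6) = (-√(36 + 49)*36)*(-6) = (-√85*36)*(-6) = -36*√85*(-6) = 216*√85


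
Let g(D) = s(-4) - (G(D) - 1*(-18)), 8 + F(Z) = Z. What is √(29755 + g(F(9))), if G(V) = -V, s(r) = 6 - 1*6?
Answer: √29738 ≈ 172.45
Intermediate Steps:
F(Z) = -8 + Z
s(r) = 0 (s(r) = 6 - 6 = 0)
g(D) = -18 + D (g(D) = 0 - (-D - 1*(-18)) = 0 - (-D + 18) = 0 - (18 - D) = 0 + (-18 + D) = -18 + D)
√(29755 + g(F(9))) = √(29755 + (-18 + (-8 + 9))) = √(29755 + (-18 + 1)) = √(29755 - 17) = √29738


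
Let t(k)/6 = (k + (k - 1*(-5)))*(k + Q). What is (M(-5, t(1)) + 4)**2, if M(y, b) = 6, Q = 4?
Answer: 100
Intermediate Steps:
t(k) = 6*(4 + k)*(5 + 2*k) (t(k) = 6*((k + (k - 1*(-5)))*(k + 4)) = 6*((k + (k + 5))*(4 + k)) = 6*((k + (5 + k))*(4 + k)) = 6*((5 + 2*k)*(4 + k)) = 6*((4 + k)*(5 + 2*k)) = 6*(4 + k)*(5 + 2*k))
(M(-5, t(1)) + 4)**2 = (6 + 4)**2 = 10**2 = 100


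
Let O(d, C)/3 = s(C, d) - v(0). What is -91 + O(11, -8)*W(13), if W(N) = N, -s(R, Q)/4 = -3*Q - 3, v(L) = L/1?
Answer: 5525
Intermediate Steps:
v(L) = L (v(L) = L*1 = L)
s(R, Q) = 12 + 12*Q (s(R, Q) = -4*(-3*Q - 3) = -4*(-3 - 3*Q) = 12 + 12*Q)
O(d, C) = 36 + 36*d (O(d, C) = 3*((12 + 12*d) - 1*0) = 3*((12 + 12*d) + 0) = 3*(12 + 12*d) = 36 + 36*d)
-91 + O(11, -8)*W(13) = -91 + (36 + 36*11)*13 = -91 + (36 + 396)*13 = -91 + 432*13 = -91 + 5616 = 5525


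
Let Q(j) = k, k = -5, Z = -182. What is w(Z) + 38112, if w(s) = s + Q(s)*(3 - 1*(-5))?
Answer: 37890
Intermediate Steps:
Q(j) = -5
w(s) = -40 + s (w(s) = s - 5*(3 - 1*(-5)) = s - 5*(3 + 5) = s - 5*8 = s - 40 = -40 + s)
w(Z) + 38112 = (-40 - 182) + 38112 = -222 + 38112 = 37890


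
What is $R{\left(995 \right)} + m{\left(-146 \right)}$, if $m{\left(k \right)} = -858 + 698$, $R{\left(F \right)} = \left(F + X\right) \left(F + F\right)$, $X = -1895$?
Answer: $-1791160$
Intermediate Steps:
$R{\left(F \right)} = 2 F \left(-1895 + F\right)$ ($R{\left(F \right)} = \left(F - 1895\right) \left(F + F\right) = \left(-1895 + F\right) 2 F = 2 F \left(-1895 + F\right)$)
$m{\left(k \right)} = -160$
$R{\left(995 \right)} + m{\left(-146 \right)} = 2 \cdot 995 \left(-1895 + 995\right) - 160 = 2 \cdot 995 \left(-900\right) - 160 = -1791000 - 160 = -1791160$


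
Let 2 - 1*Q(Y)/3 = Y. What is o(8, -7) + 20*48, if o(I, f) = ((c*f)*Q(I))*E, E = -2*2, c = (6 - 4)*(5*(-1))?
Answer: 6000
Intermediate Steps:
Q(Y) = 6 - 3*Y
c = -10 (c = 2*(-5) = -10)
E = -4
o(I, f) = 40*f*(6 - 3*I) (o(I, f) = ((-10*f)*(6 - 3*I))*(-4) = -10*f*(6 - 3*I)*(-4) = 40*f*(6 - 3*I))
o(8, -7) + 20*48 = 120*(-7)*(2 - 1*8) + 20*48 = 120*(-7)*(2 - 8) + 960 = 120*(-7)*(-6) + 960 = 5040 + 960 = 6000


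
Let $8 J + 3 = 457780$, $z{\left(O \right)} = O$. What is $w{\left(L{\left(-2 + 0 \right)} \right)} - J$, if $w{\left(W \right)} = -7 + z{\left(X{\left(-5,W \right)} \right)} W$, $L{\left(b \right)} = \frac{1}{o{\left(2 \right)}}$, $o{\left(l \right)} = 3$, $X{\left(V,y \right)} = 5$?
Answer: $- \frac{1373459}{24} \approx -57227.0$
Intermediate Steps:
$J = \frac{457777}{8}$ ($J = - \frac{3}{8} + \frac{1}{8} \cdot 457780 = - \frac{3}{8} + \frac{114445}{2} = \frac{457777}{8} \approx 57222.0$)
$L{\left(b \right)} = \frac{1}{3}$
$w{\left(W \right)} = -7 + 5 W$
$w{\left(L{\left(-2 + 0 \right)} \right)} - J = \left(-7 + 5 \cdot \frac{1}{3}\right) - \frac{457777}{8} = \left(-7 + \frac{5}{3}\right) - \frac{457777}{8} = - \frac{16}{3} - \frac{457777}{8} = - \frac{1373459}{24}$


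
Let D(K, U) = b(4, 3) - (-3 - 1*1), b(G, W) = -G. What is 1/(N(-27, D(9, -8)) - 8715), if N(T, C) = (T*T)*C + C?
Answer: -1/8715 ≈ -0.00011474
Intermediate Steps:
D(K, U) = 0 (D(K, U) = -1*4 - (-3 - 1*1) = -4 - (-3 - 1) = -4 - 1*(-4) = -4 + 4 = 0)
N(T, C) = C + C*T² (N(T, C) = T²*C + C = C*T² + C = C + C*T²)
1/(N(-27, D(9, -8)) - 8715) = 1/(0*(1 + (-27)²) - 8715) = 1/(0*(1 + 729) - 8715) = 1/(0*730 - 8715) = 1/(0 - 8715) = 1/(-8715) = -1/8715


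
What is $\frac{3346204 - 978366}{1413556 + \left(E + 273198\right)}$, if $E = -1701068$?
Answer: $- \frac{1183919}{7157} \approx -165.42$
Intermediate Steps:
$\frac{3346204 - 978366}{1413556 + \left(E + 273198\right)} = \frac{3346204 - 978366}{1413556 + \left(-1701068 + 273198\right)} = \frac{2367838}{1413556 - 1427870} = \frac{2367838}{-14314} = 2367838 \left(- \frac{1}{14314}\right) = - \frac{1183919}{7157}$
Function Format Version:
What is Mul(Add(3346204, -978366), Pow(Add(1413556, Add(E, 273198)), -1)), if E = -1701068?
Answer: Rational(-1183919, 7157) ≈ -165.42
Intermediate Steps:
Mul(Add(3346204, -978366), Pow(Add(1413556, Add(E, 273198)), -1)) = Mul(Add(3346204, -978366), Pow(Add(1413556, Add(-1701068, 273198)), -1)) = Mul(2367838, Pow(Add(1413556, -1427870), -1)) = Mul(2367838, Pow(-14314, -1)) = Mul(2367838, Rational(-1, 14314)) = Rational(-1183919, 7157)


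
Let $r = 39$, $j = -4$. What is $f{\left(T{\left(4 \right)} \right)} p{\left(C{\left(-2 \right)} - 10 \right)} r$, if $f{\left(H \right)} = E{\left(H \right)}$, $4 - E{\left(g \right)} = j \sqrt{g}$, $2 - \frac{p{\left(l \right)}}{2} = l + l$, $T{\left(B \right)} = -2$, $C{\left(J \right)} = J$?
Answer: $8112 + 8112 i \sqrt{2} \approx 8112.0 + 11472.0 i$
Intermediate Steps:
$p{\left(l \right)} = 4 - 4 l$ ($p{\left(l \right)} = 4 - 2 \left(l + l\right) = 4 - 2 \cdot 2 l = 4 - 4 l$)
$E{\left(g \right)} = 4 + 4 \sqrt{g}$ ($E{\left(g \right)} = 4 - - 4 \sqrt{g} = 4 + 4 \sqrt{g}$)
$f{\left(H \right)} = 4 + 4 \sqrt{H}$
$f{\left(T{\left(4 \right)} \right)} p{\left(C{\left(-2 \right)} - 10 \right)} r = \left(4 + 4 \sqrt{-2}\right) \left(4 - 4 \left(-2 - 10\right)\right) 39 = \left(4 + 4 i \sqrt{2}\right) \left(4 - 4 \left(-2 - 10\right)\right) 39 = \left(4 + 4 i \sqrt{2}\right) \left(4 - -48\right) 39 = \left(4 + 4 i \sqrt{2}\right) \left(4 + 48\right) 39 = \left(4 + 4 i \sqrt{2}\right) 52 \cdot 39 = \left(208 + 208 i \sqrt{2}\right) 39 = 8112 + 8112 i \sqrt{2}$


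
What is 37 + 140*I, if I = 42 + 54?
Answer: 13477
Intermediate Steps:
I = 96
37 + 140*I = 37 + 140*96 = 37 + 13440 = 13477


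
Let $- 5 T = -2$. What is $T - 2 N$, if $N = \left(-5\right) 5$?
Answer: $\frac{252}{5} \approx 50.4$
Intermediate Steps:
$T = \frac{2}{5}$ ($T = \left(- \frac{1}{5}\right) \left(-2\right) = \frac{2}{5} \approx 0.4$)
$N = -25$
$T - 2 N = \frac{2}{5} - -50 = \frac{2}{5} + 50 = \frac{252}{5}$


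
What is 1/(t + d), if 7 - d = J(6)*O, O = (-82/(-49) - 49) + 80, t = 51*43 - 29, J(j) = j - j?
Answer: 1/2171 ≈ 0.00046062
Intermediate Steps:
J(j) = 0
t = 2164 (t = 2193 - 29 = 2164)
O = 1601/49 (O = (-82*(-1/49) - 49) + 80 = (82/49 - 49) + 80 = -2319/49 + 80 = 1601/49 ≈ 32.673)
d = 7 (d = 7 - 0*1601/49 = 7 - 1*0 = 7 + 0 = 7)
1/(t + d) = 1/(2164 + 7) = 1/2171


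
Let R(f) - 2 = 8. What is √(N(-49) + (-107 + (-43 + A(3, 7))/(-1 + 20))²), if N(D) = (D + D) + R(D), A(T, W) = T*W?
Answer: √4191257/19 ≈ 107.75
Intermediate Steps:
R(f) = 10 (R(f) = 2 + 8 = 10)
N(D) = 10 + 2*D (N(D) = (D + D) + 10 = 2*D + 10 = 10 + 2*D)
√(N(-49) + (-107 + (-43 + A(3, 7))/(-1 + 20))²) = √((10 + 2*(-49)) + (-107 + (-43 + 3*7)/(-1 + 20))²) = √((10 - 98) + (-107 + (-43 + 21)/19)²) = √(-88 + (-107 - 22*1/19)²) = √(-88 + (-107 - 22/19)²) = √(-88 + (-2055/19)²) = √(-88 + 4223025/361) = √(4191257/361) = √4191257/19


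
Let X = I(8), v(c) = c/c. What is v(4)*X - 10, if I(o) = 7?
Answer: -3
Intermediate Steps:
v(c) = 1
X = 7
v(4)*X - 10 = 1*7 - 10 = 7 - 10 = -3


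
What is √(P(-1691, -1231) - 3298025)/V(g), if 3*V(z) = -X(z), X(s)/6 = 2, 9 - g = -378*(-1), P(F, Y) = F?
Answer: -I*√824929/2 ≈ -454.13*I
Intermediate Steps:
g = -369 (g = 9 - (-378)*(-1) = 9 - 1*378 = 9 - 378 = -369)
X(s) = 12 (X(s) = 6*2 = 12)
V(z) = -4 (V(z) = (-1*12)/3 = (⅓)*(-12) = -4)
√(P(-1691, -1231) - 3298025)/V(g) = √(-1691 - 3298025)/(-4) = √(-3299716)*(-¼) = (2*I*√824929)*(-¼) = -I*√824929/2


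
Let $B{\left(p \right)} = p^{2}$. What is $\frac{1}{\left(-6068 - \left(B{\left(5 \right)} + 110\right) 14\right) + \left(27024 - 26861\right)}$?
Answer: $- \frac{1}{7795} \approx -0.00012829$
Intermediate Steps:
$\frac{1}{\left(-6068 - \left(B{\left(5 \right)} + 110\right) 14\right) + \left(27024 - 26861\right)} = \frac{1}{\left(-6068 - \left(5^{2} + 110\right) 14\right) + \left(27024 - 26861\right)} = \frac{1}{\left(-6068 - \left(25 + 110\right) 14\right) + \left(27024 - 26861\right)} = \frac{1}{\left(-6068 - 135 \cdot 14\right) + 163} = \frac{1}{\left(-6068 - 1890\right) + 163} = \frac{1}{-7958 + 163} = \frac{1}{-7795} = - \frac{1}{7795}$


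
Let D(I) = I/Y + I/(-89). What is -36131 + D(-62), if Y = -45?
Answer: -144696347/4005 ≈ -36129.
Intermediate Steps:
D(I) = -134*I/4005 (D(I) = I/(-45) + I/(-89) = I*(-1/45) + I*(-1/89) = -I/45 - I/89 = -134*I/4005)
-36131 + D(-62) = -36131 - 134/4005*(-62) = -36131 + 8308/4005 = -144696347/4005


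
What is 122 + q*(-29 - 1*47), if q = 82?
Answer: -6110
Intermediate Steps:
122 + q*(-29 - 1*47) = 122 + 82*(-29 - 1*47) = 122 + 82*(-29 - 47) = 122 + 82*(-76) = 122 - 6232 = -6110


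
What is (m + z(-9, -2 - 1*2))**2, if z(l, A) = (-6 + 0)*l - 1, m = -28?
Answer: 625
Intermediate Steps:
z(l, A) = -1 - 6*l (z(l, A) = -6*l - 1 = -1 - 6*l)
(m + z(-9, -2 - 1*2))**2 = (-28 + (-1 - 6*(-9)))**2 = (-28 + (-1 + 54))**2 = (-28 + 53)**2 = 25**2 = 625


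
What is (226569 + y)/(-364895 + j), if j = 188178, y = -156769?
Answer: -69800/176717 ≈ -0.39498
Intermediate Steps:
(226569 + y)/(-364895 + j) = (226569 - 156769)/(-364895 + 188178) = 69800/(-176717) = 69800*(-1/176717) = -69800/176717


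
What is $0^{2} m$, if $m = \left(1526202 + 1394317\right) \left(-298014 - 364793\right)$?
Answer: $0$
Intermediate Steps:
$m = -1935740436833$ ($m = 2920519 \left(-298014 + \left(-429213 + 64420\right)\right) = 2920519 \left(-298014 - 364793\right) = 2920519 \left(-662807\right) = -1935740436833$)
$0^{2} m = 0^{2} \left(-1935740436833\right) = 0 \left(-1935740436833\right) = 0$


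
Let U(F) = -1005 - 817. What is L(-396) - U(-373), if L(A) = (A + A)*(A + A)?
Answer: 629086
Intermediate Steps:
L(A) = 4*A² (L(A) = (2*A)*(2*A) = 4*A²)
U(F) = -1822
L(-396) - U(-373) = 4*(-396)² - 1*(-1822) = 4*156816 + 1822 = 627264 + 1822 = 629086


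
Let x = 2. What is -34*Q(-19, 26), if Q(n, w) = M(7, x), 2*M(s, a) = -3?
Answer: 51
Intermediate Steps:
M(s, a) = -3/2 (M(s, a) = (½)*(-3) = -3/2)
Q(n, w) = -3/2
-34*Q(-19, 26) = -34*(-3/2) = 51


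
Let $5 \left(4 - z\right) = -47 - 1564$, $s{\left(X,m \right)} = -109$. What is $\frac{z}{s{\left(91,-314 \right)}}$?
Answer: $- \frac{1631}{545} \approx -2.9927$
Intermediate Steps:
$z = \frac{1631}{5}$ ($z = 4 - \frac{-47 - 1564}{5} = 4 - - \frac{1611}{5} = 4 + \frac{1611}{5} = \frac{1631}{5} \approx 326.2$)
$\frac{z}{s{\left(91,-314 \right)}} = \frac{1631}{5 \left(-109\right)} = \frac{1631}{5} \left(- \frac{1}{109}\right) = - \frac{1631}{545}$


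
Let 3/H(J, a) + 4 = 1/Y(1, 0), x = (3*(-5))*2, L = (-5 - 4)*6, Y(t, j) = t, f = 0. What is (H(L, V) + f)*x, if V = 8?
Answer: 30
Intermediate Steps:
L = -54 (L = -9*6 = -54)
x = -30 (x = -15*2 = -30)
H(J, a) = -1 (H(J, a) = 3/(-4 + 1/1) = 3/(-4 + 1) = 3/(-3) = 3*(-⅓) = -1)
(H(L, V) + f)*x = (-1 + 0)*(-30) = -1*(-30) = 30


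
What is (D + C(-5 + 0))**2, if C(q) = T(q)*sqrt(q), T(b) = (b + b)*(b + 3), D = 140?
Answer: 17600 + 5600*I*sqrt(5) ≈ 17600.0 + 12522.0*I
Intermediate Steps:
T(b) = 2*b*(3 + b) (T(b) = (2*b)*(3 + b) = 2*b*(3 + b))
C(q) = 2*q**(3/2)*(3 + q) (C(q) = (2*q*(3 + q))*sqrt(q) = 2*q**(3/2)*(3 + q))
(D + C(-5 + 0))**2 = (140 + 2*(-5 + 0)**(3/2)*(3 + (-5 + 0)))**2 = (140 + 2*(-5)**(3/2)*(3 - 5))**2 = (140 + 2*(-5*I*sqrt(5))*(-2))**2 = (140 + 20*I*sqrt(5))**2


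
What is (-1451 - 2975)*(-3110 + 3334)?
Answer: -991424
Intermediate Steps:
(-1451 - 2975)*(-3110 + 3334) = -4426*224 = -991424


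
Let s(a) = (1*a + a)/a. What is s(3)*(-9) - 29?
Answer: -47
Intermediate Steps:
s(a) = 2 (s(a) = (a + a)/a = (2*a)/a = 2)
s(3)*(-9) - 29 = 2*(-9) - 29 = -18 - 29 = -47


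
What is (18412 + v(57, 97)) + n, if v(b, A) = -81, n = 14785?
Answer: 33116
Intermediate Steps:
(18412 + v(57, 97)) + n = (18412 - 81) + 14785 = 18331 + 14785 = 33116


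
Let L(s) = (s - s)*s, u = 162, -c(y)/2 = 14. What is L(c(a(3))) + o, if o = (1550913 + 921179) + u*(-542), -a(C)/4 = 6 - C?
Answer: 2384288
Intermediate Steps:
a(C) = -24 + 4*C (a(C) = -4*(6 - C) = -24 + 4*C)
c(y) = -28 (c(y) = -2*14 = -28)
L(s) = 0 (L(s) = 0*s = 0)
o = 2384288 (o = (1550913 + 921179) + 162*(-542) = 2472092 - 87804 = 2384288)
L(c(a(3))) + o = 0 + 2384288 = 2384288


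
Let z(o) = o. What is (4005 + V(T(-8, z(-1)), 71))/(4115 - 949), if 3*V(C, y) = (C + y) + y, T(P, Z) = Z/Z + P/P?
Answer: 4053/3166 ≈ 1.2802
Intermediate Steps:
T(P, Z) = 2 (T(P, Z) = 1 + 1 = 2)
V(C, y) = C/3 + 2*y/3 (V(C, y) = ((C + y) + y)/3 = (C + 2*y)/3 = C/3 + 2*y/3)
(4005 + V(T(-8, z(-1)), 71))/(4115 - 949) = (4005 + ((⅓)*2 + (⅔)*71))/(4115 - 949) = (4005 + (⅔ + 142/3))/3166 = (4005 + 48)*(1/3166) = 4053*(1/3166) = 4053/3166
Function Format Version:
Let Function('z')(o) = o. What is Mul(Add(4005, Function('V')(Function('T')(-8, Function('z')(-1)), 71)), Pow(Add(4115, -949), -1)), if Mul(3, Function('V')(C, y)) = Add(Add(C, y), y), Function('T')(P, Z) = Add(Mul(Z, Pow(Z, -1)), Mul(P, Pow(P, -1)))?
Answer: Rational(4053, 3166) ≈ 1.2802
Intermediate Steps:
Function('T')(P, Z) = 2 (Function('T')(P, Z) = Add(1, 1) = 2)
Function('V')(C, y) = Add(Mul(Rational(1, 3), C), Mul(Rational(2, 3), y)) (Function('V')(C, y) = Mul(Rational(1, 3), Add(Add(C, y), y)) = Mul(Rational(1, 3), Add(C, Mul(2, y))) = Add(Mul(Rational(1, 3), C), Mul(Rational(2, 3), y)))
Mul(Add(4005, Function('V')(Function('T')(-8, Function('z')(-1)), 71)), Pow(Add(4115, -949), -1)) = Mul(Add(4005, Add(Mul(Rational(1, 3), 2), Mul(Rational(2, 3), 71))), Pow(Add(4115, -949), -1)) = Mul(Add(4005, Add(Rational(2, 3), Rational(142, 3))), Pow(3166, -1)) = Mul(Add(4005, 48), Rational(1, 3166)) = Mul(4053, Rational(1, 3166)) = Rational(4053, 3166)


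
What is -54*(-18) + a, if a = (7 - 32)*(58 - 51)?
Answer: 797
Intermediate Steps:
a = -175 (a = -25*7 = -175)
-54*(-18) + a = -54*(-18) - 175 = 972 - 175 = 797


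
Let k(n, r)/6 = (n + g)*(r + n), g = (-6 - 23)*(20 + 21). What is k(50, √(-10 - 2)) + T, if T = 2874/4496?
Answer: -768140163/2248 - 13668*I*√3 ≈ -3.417e+5 - 23674.0*I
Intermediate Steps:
g = -1189 (g = -29*41 = -1189)
T = 1437/2248 (T = 2874*(1/4496) = 1437/2248 ≈ 0.63923)
k(n, r) = 6*(-1189 + n)*(n + r) (k(n, r) = 6*((n - 1189)*(r + n)) = 6*((-1189 + n)*(n + r)) = 6*(-1189 + n)*(n + r))
k(50, √(-10 - 2)) + T = (-7134*50 - 7134*√(-10 - 2) + 6*50² + 6*50*√(-10 - 2)) + 1437/2248 = (-356700 - 14268*I*√3 + 6*2500 + 6*50*√(-12)) + 1437/2248 = (-356700 - 14268*I*√3 + 15000 + 6*50*(2*I*√3)) + 1437/2248 = (-356700 - 14268*I*√3 + 15000 + 600*I*√3) + 1437/2248 = (-341700 - 13668*I*√3) + 1437/2248 = -768140163/2248 - 13668*I*√3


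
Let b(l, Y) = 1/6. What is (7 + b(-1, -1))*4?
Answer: 86/3 ≈ 28.667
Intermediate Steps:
b(l, Y) = ⅙
(7 + b(-1, -1))*4 = (7 + ⅙)*4 = (43/6)*4 = 86/3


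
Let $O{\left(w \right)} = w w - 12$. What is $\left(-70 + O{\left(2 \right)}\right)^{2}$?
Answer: $6084$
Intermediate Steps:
$O{\left(w \right)} = -12 + w^{2}$ ($O{\left(w \right)} = w^{2} - 12 = -12 + w^{2}$)
$\left(-70 + O{\left(2 \right)}\right)^{2} = \left(-70 - \left(12 - 2^{2}\right)\right)^{2} = \left(-70 + \left(-12 + 4\right)\right)^{2} = \left(-70 - 8\right)^{2} = \left(-78\right)^{2} = 6084$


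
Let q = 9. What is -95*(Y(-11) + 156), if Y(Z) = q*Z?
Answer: -5415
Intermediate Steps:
Y(Z) = 9*Z
-95*(Y(-11) + 156) = -95*(9*(-11) + 156) = -95*(-99 + 156) = -95*57 = -5415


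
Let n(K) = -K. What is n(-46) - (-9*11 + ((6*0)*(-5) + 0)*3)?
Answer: 145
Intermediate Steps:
n(-46) - (-9*11 + ((6*0)*(-5) + 0)*3) = -1*(-46) - (-9*11 + ((6*0)*(-5) + 0)*3) = 46 - (-99 + (0*(-5) + 0)*3) = 46 - (-99 + (0 + 0)*3) = 46 - (-99 + 0*3) = 46 - (-99 + 0) = 46 - 1*(-99) = 46 + 99 = 145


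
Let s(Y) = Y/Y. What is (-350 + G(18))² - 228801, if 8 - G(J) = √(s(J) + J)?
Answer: -111818 + 684*√19 ≈ -1.0884e+5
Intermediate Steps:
s(Y) = 1
G(J) = 8 - √(1 + J)
(-350 + G(18))² - 228801 = (-350 + (8 - √(1 + 18)))² - 228801 = (-350 + (8 - √19))² - 228801 = (-342 - √19)² - 228801 = -228801 + (-342 - √19)²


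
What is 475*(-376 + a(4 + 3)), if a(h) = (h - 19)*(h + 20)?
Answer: -332500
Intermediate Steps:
a(h) = (-19 + h)*(20 + h)
475*(-376 + a(4 + 3)) = 475*(-376 + (-380 + (4 + 3) + (4 + 3)**2)) = 475*(-376 + (-380 + 7 + 7**2)) = 475*(-376 + (-380 + 7 + 49)) = 475*(-376 - 324) = 475*(-700) = -332500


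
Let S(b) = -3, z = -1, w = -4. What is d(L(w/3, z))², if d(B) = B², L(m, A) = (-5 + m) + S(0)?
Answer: 614656/81 ≈ 7588.3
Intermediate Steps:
L(m, A) = -8 + m (L(m, A) = (-5 + m) - 3 = -8 + m)
d(L(w/3, z))² = ((-8 - 4/3)²)² = ((-28/3)²)² = (784/9)² = 614656/81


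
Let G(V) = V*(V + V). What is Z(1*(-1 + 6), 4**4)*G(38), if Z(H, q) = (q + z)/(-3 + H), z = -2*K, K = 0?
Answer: 369664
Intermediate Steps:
z = 0 (z = -2*0 = 0)
G(V) = 2*V**2 (G(V) = V*(2*V) = 2*V**2)
Z(H, q) = q/(-3 + H) (Z(H, q) = (q + 0)/(-3 + H) = q/(-3 + H))
Z(1*(-1 + 6), 4**4)*G(38) = (4**4/(-3 + 1*(-1 + 6)))*(2*38**2) = (256/(-3 + 1*5))*(2*1444) = (256/(-3 + 5))*2888 = (256/2)*2888 = (256*(1/2))*2888 = 128*2888 = 369664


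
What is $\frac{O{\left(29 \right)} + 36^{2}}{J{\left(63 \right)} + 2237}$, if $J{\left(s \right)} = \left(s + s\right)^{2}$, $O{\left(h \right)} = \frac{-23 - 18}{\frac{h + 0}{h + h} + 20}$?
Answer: $\frac{1294}{18113} \approx 0.07144$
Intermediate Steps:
$O{\left(h \right)} = -2$ ($O{\left(h \right)} = - \frac{41}{\frac{h}{2 h} + 20} = - \frac{41}{h \frac{1}{2 h} + 20} = - \frac{41}{\frac{1}{2} + 20} = - \frac{41}{\frac{41}{2}} = \left(-41\right) \frac{2}{41} = -2$)
$J{\left(s \right)} = 4 s^{2}$ ($J{\left(s \right)} = \left(2 s\right)^{2} = 4 s^{2}$)
$\frac{O{\left(29 \right)} + 36^{2}}{J{\left(63 \right)} + 2237} = \frac{-2 + 36^{2}}{4 \cdot 63^{2} + 2237} = \frac{-2 + 1296}{4 \cdot 3969 + 2237} = \frac{1294}{15876 + 2237} = \frac{1294}{18113}$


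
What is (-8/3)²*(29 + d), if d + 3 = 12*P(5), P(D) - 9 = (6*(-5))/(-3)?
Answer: 16256/9 ≈ 1806.2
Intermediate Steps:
P(D) = 19 (P(D) = 9 + (6*(-5))/(-3) = 9 - 30*(-⅓) = 9 + 10 = 19)
d = 225 (d = -3 + 12*19 = -3 + 228 = 225)
(-8/3)²*(29 + d) = (-8/3)²*(29 + 225) = (-8*⅓)²*254 = (-8/3)²*254 = (64/9)*254 = 16256/9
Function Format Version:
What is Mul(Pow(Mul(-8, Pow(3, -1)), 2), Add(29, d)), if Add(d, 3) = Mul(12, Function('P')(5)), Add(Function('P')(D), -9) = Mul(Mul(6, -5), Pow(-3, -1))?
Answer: Rational(16256, 9) ≈ 1806.2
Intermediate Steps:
Function('P')(D) = 19 (Function('P')(D) = Add(9, Mul(Mul(6, -5), Pow(-3, -1))) = Add(9, Mul(-30, Rational(-1, 3))) = Add(9, 10) = 19)
d = 225 (d = Add(-3, Mul(12, 19)) = Add(-3, 228) = 225)
Mul(Pow(Mul(-8, Pow(3, -1)), 2), Add(29, d)) = Mul(Pow(Mul(-8, Pow(3, -1)), 2), Add(29, 225)) = Mul(Pow(Mul(-8, Rational(1, 3)), 2), 254) = Mul(Pow(Rational(-8, 3), 2), 254) = Mul(Rational(64, 9), 254) = Rational(16256, 9)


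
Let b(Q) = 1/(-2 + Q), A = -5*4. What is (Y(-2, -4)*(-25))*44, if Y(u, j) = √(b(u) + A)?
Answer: -4950*I ≈ -4950.0*I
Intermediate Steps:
A = -20
Y(u, j) = √(-20 + 1/(-2 + u)) (Y(u, j) = √(1/(-2 + u) - 20) = √(-20 + 1/(-2 + u)))
(Y(-2, -4)*(-25))*44 = (√((41 - 20*(-2))/(-2 - 2))*(-25))*44 = (√((41 + 40)/(-4))*(-25))*44 = (√(-¼*81)*(-25))*44 = (√(-81/4)*(-25))*44 = ((9*I/2)*(-25))*44 = -225*I/2*44 = -4950*I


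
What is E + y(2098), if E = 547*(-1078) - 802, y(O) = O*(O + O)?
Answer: 8212740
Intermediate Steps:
y(O) = 2*O² (y(O) = O*(2*O) = 2*O²)
E = -590468 (E = -589666 - 802 = -590468)
E + y(2098) = -590468 + 2*2098² = -590468 + 2*4401604 = -590468 + 8803208 = 8212740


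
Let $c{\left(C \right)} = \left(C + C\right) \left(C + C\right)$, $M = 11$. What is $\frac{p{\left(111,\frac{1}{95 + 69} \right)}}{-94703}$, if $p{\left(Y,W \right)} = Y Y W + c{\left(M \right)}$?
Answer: $- \frac{91697}{15531292} \approx -0.005904$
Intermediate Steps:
$c{\left(C \right)} = 4 C^{2}$ ($c{\left(C \right)} = 2 C 2 C = 4 C^{2}$)
$p{\left(Y,W \right)} = 484 + W Y^{2}$ ($p{\left(Y,W \right)} = Y Y W + 4 \cdot 11^{2} = Y^{2} W + 4 \cdot 121 = W Y^{2} + 484 = 484 + W Y^{2}$)
$\frac{p{\left(111,\frac{1}{95 + 69} \right)}}{-94703} = \frac{484 + \frac{111^{2}}{95 + 69}}{-94703} = \left(484 + \frac{1}{164} \cdot 12321\right) \left(- \frac{1}{94703}\right) = \left(484 + \frac{12321}{164}\right) \left(- \frac{1}{94703}\right) = \frac{91697}{164} \left(- \frac{1}{94703}\right) = - \frac{91697}{15531292}$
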